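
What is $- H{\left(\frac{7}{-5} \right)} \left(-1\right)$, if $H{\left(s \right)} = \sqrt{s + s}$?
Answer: $\frac{i \sqrt{70}}{5} \approx 1.6733 i$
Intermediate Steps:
$H{\left(s \right)} = \sqrt{2} \sqrt{s}$ ($H{\left(s \right)} = \sqrt{2 s} = \sqrt{2} \sqrt{s}$)
$- H{\left(\frac{7}{-5} \right)} \left(-1\right) = - \sqrt{2} \sqrt{\frac{7}{-5}} \left(-1\right) = - \sqrt{2} \sqrt{7 \left(- \frac{1}{5}\right)} \left(-1\right) = - \sqrt{2} \sqrt{- \frac{7}{5}} \left(-1\right) = - \sqrt{2} \frac{i \sqrt{35}}{5} \left(-1\right) = - \frac{i \sqrt{70}}{5} \left(-1\right) = \frac{i \sqrt{70}}{5}$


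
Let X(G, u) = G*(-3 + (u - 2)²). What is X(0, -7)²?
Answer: 0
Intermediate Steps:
X(G, u) = G*(-3 + (-2 + u)²)
X(0, -7)² = (0*(-3 + (-2 - 7)²))² = (0*(-3 + (-9)²))² = (0*(-3 + 81))² = (0*78)² = 0² = 0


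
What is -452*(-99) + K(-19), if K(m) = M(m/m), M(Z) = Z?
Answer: 44749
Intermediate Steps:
K(m) = 1 (K(m) = m/m = 1)
-452*(-99) + K(-19) = -452*(-99) + 1 = 44748 + 1 = 44749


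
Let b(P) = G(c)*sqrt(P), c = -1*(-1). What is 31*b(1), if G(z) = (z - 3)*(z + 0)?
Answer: -62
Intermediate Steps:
c = 1
G(z) = z*(-3 + z) (G(z) = (-3 + z)*z = z*(-3 + z))
b(P) = -2*sqrt(P) (b(P) = (1*(-3 + 1))*sqrt(P) = (1*(-2))*sqrt(P) = -2*sqrt(P))
31*b(1) = 31*(-2*sqrt(1)) = 31*(-2*1) = 31*(-2) = -62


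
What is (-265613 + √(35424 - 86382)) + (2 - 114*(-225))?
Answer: -239961 + 3*I*√5662 ≈ -2.3996e+5 + 225.74*I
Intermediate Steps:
(-265613 + √(35424 - 86382)) + (2 - 114*(-225)) = (-265613 + √(-50958)) + (2 + 25650) = (-265613 + 3*I*√5662) + 25652 = -239961 + 3*I*√5662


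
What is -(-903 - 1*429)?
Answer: 1332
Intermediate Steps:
-(-903 - 1*429) = -(-903 - 429) = -1*(-1332) = 1332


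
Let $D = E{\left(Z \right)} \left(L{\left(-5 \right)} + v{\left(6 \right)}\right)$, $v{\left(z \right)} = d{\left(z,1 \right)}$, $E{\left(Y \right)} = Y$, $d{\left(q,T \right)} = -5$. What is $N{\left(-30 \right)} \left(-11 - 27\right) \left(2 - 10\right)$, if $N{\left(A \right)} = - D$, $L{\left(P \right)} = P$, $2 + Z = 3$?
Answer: $3040$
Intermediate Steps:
$Z = 1$ ($Z = -2 + 3 = 1$)
$v{\left(z \right)} = -5$
$D = -10$ ($D = 1 \left(-5 - 5\right) = 1 \left(-10\right) = -10$)
$N{\left(A \right)} = 10$ ($N{\left(A \right)} = \left(-1\right) \left(-10\right) = 10$)
$N{\left(-30 \right)} \left(-11 - 27\right) \left(2 - 10\right) = 10 \left(-11 - 27\right) \left(2 - 10\right) = 10 \left(\left(-38\right) \left(-8\right)\right) = 10 \cdot 304 = 3040$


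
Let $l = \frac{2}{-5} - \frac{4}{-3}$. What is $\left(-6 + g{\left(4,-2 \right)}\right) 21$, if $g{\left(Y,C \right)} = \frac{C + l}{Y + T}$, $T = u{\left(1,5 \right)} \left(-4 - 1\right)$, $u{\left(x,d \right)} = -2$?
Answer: $- \frac{638}{5} \approx -127.6$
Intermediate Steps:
$l = \frac{14}{15}$ ($l = 2 \left(- \frac{1}{5}\right) - - \frac{4}{3} = - \frac{2}{5} + \frac{4}{3} = \frac{14}{15} \approx 0.93333$)
$T = 10$ ($T = - 2 \left(-4 - 1\right) = \left(-2\right) \left(-5\right) = 10$)
$g{\left(Y,C \right)} = \frac{\frac{14}{15} + C}{10 + Y}$ ($g{\left(Y,C \right)} = \frac{C + \frac{14}{15}}{Y + 10} = \frac{\frac{14}{15} + C}{10 + Y}$)
$\left(-6 + g{\left(4,-2 \right)}\right) 21 = \left(-6 + \frac{\frac{14}{15} - 2}{10 + 4}\right) 21 = \left(-6 + \frac{1}{14} \left(- \frac{16}{15}\right)\right) 21 = \left(-6 - \frac{8}{105}\right) 21 = \left(- \frac{638}{105}\right) 21 = - \frac{638}{5}$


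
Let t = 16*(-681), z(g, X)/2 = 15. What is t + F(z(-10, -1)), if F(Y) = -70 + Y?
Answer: -10936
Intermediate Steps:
z(g, X) = 30 (z(g, X) = 2*15 = 30)
t = -10896
t + F(z(-10, -1)) = -10896 + (-70 + 30) = -10896 - 40 = -10936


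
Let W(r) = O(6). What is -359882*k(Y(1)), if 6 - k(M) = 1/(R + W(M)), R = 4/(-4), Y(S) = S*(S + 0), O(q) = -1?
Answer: -2339233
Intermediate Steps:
W(r) = -1
Y(S) = S² (Y(S) = S*S = S²)
R = -1 (R = 4*(-¼) = -1)
k(M) = 13/2 (k(M) = 6 - 1/(-1 - 1) = 6 - 1/(-2) = 6 - 1*(-½) = 6 + ½ = 13/2)
-359882*k(Y(1)) = -359882*13/2 = -2339233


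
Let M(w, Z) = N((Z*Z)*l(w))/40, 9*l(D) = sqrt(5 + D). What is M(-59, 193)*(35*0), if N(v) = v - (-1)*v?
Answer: 0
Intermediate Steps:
l(D) = sqrt(5 + D)/9
N(v) = 2*v (N(v) = v + v = 2*v)
M(w, Z) = Z**2*sqrt(5 + w)/180 (M(w, Z) = (2*((Z*Z)*(sqrt(5 + w)/9)))/40 = (2*(Z**2*(sqrt(5 + w)/9)))*(1/40) = (2*(Z**2*sqrt(5 + w)/9))*(1/40) = (2*Z**2*sqrt(5 + w)/9)*(1/40) = Z**2*sqrt(5 + w)/180)
M(-59, 193)*(35*0) = ((1/180)*193**2*sqrt(5 - 59))*(35*0) = ((1/180)*37249*sqrt(-54))*0 = ((1/180)*37249*(3*I*sqrt(6)))*0 = (37249*I*sqrt(6)/60)*0 = 0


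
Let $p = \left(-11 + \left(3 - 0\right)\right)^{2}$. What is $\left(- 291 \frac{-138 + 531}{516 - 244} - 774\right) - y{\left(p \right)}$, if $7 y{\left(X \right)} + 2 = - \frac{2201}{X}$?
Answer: $- \frac{9057355}{7616} \approx -1189.3$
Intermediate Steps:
$p = 64$ ($p = \left(-11 + \left(3 + 0\right)\right)^{2} = \left(-11 + 3\right)^{2} = \left(-8\right)^{2} = 64$)
$y{\left(X \right)} = - \frac{2}{7} - \frac{2201}{7 X}$ ($y{\left(X \right)} = - \frac{2}{7} + \frac{\left(-2201\right) \frac{1}{X}}{7} = - \frac{2}{7} - \frac{2201}{7 X}$)
$\left(- 291 \frac{-138 + 531}{516 - 244} - 774\right) - y{\left(p \right)} = \left(- 291 \frac{-138 + 531}{516 - 244} - 774\right) - \frac{-2201 - 128}{7 \cdot 64} = \left(- 291 \cdot \frac{393}{272} - 774\right) - \frac{1}{7} \cdot \frac{1}{64} \left(-2201 - 128\right) = \left(- 291 \cdot 393 \cdot \frac{1}{272} - 774\right) - \frac{1}{7} \cdot \frac{1}{64} \left(-2329\right) = \left(\left(-291\right) \frac{393}{272} - 774\right) - - \frac{2329}{448} = \left(- \frac{114363}{272} - 774\right) + \frac{2329}{448} = - \frac{324891}{272} + \frac{2329}{448} = - \frac{9057355}{7616}$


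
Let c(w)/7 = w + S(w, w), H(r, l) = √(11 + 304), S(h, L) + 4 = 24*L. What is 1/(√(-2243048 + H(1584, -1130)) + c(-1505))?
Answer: -1/(263403 - I*√(2243048 - 3*√35)) ≈ -3.7963e-6 - 2.1585e-8*I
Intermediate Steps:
S(h, L) = -4 + 24*L
H(r, l) = 3*√35 (H(r, l) = √315 = 3*√35)
c(w) = -28 + 175*w (c(w) = 7*(w + (-4 + 24*w)) = 7*(-4 + 25*w) = -28 + 175*w)
1/(√(-2243048 + H(1584, -1130)) + c(-1505)) = 1/(√(-2243048 + 3*√35) + (-28 + 175*(-1505))) = 1/(√(-2243048 + 3*√35) + (-28 - 263375)) = 1/(√(-2243048 + 3*√35) - 263403) = 1/(-263403 + √(-2243048 + 3*√35))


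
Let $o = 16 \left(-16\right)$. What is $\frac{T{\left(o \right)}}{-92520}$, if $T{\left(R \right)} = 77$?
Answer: $- \frac{77}{92520} \approx -0.00083225$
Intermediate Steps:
$o = -256$
$\frac{T{\left(o \right)}}{-92520} = \frac{77}{-92520} = 77 \left(- \frac{1}{92520}\right) = - \frac{77}{92520}$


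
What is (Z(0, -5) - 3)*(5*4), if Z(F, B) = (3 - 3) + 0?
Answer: -60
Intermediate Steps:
Z(F, B) = 0 (Z(F, B) = 0 + 0 = 0)
(Z(0, -5) - 3)*(5*4) = (0 - 3)*(5*4) = -3*20 = -60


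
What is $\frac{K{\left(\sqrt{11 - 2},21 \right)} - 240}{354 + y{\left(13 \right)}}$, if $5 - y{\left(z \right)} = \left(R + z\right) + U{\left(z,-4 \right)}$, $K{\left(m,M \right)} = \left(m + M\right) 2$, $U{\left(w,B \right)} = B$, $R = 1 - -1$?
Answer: $- \frac{16}{29} \approx -0.55172$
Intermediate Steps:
$R = 2$ ($R = 1 + 1 = 2$)
$K{\left(m,M \right)} = 2 M + 2 m$ ($K{\left(m,M \right)} = \left(M + m\right) 2 = 2 M + 2 m$)
$y{\left(z \right)} = 7 - z$ ($y{\left(z \right)} = 5 - \left(\left(2 + z\right) - 4\right) = 5 - \left(-2 + z\right) = 7 - z$)
$\frac{K{\left(\sqrt{11 - 2},21 \right)} - 240}{354 + y{\left(13 \right)}} = \frac{\left(2 \cdot 21 + 2 \sqrt{11 - 2}\right) - 240}{354 + \left(7 - 13\right)} = \frac{\left(42 + 2 \sqrt{9}\right) - 240}{354 + \left(7 - 13\right)} = \frac{\left(42 + 2 \cdot 3\right) - 240}{354 - 6} = \frac{\left(42 + 6\right) - 240}{348} = \left(48 - 240\right) \frac{1}{348} = \left(-192\right) \frac{1}{348} = - \frac{16}{29}$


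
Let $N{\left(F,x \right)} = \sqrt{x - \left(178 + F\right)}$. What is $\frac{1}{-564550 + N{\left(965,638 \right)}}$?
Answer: $- \frac{112910}{63743340601} - \frac{i \sqrt{505}}{318716703005} \approx -1.7713 \cdot 10^{-6} - 7.0508 \cdot 10^{-11} i$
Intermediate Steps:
$N{\left(F,x \right)} = \sqrt{-178 + x - F}$
$\frac{1}{-564550 + N{\left(965,638 \right)}} = \frac{1}{-564550 + \sqrt{-178 + 638 - 965}} = \frac{1}{-564550 + \sqrt{-505}} = \frac{1}{-564550 + i \sqrt{505}}$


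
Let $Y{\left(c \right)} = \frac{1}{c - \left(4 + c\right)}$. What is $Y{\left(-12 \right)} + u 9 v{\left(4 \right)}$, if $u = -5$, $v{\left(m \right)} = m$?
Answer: $- \frac{721}{4} \approx -180.25$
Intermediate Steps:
$Y{\left(c \right)} = - \frac{1}{4}$ ($Y{\left(c \right)} = \frac{1}{-4} = - \frac{1}{4}$)
$Y{\left(-12 \right)} + u 9 v{\left(4 \right)} = - \frac{1}{4} + \left(-5\right) 9 \cdot 4 = - \frac{1}{4} - 180 = - \frac{721}{4}$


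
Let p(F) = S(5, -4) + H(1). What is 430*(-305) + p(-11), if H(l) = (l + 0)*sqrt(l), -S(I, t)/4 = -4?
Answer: -131133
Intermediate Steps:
S(I, t) = 16 (S(I, t) = -4*(-4) = 16)
H(l) = l**(3/2) (H(l) = l*sqrt(l) = l**(3/2))
p(F) = 17 (p(F) = 16 + 1**(3/2) = 16 + 1 = 17)
430*(-305) + p(-11) = 430*(-305) + 17 = -131150 + 17 = -131133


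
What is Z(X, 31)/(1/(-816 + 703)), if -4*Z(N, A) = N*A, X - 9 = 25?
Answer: 59551/2 ≈ 29776.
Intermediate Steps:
X = 34 (X = 9 + 25 = 34)
Z(N, A) = -A*N/4 (Z(N, A) = -N*A/4 = -A*N/4)
Z(X, 31)/(1/(-816 + 703)) = (-¼*31*34)/(1/(-816 + 703)) = -527/(2*(1/(-113))) = -527/(2*(-1/113)) = -527/2*(-113) = 59551/2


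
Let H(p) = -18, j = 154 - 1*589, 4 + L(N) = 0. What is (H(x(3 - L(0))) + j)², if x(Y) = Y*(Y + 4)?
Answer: 205209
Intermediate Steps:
L(N) = -4 (L(N) = -4 + 0 = -4)
j = -435 (j = 154 - 589 = -435)
x(Y) = Y*(4 + Y)
(H(x(3 - L(0))) + j)² = (-18 - 435)² = (-453)² = 205209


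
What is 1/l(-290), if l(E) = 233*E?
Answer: -1/67570 ≈ -1.4799e-5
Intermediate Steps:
1/l(-290) = 1/(233*(-290)) = 1/(-67570) = -1/67570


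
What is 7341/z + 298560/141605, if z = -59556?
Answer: 1116101137/562228492 ≈ 1.9851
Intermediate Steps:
7341/z + 298560/141605 = 7341/(-59556) + 298560/141605 = 7341*(-1/59556) + 298560*(1/141605) = -2447/19852 + 59712/28321 = 1116101137/562228492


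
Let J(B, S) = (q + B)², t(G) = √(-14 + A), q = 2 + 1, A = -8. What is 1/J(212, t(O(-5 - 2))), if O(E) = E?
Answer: 1/46225 ≈ 2.1633e-5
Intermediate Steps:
q = 3
t(G) = I*√22 (t(G) = √(-14 - 8) = √(-22) = I*√22)
J(B, S) = (3 + B)²
1/J(212, t(O(-5 - 2))) = 1/((3 + 212)²) = 1/(215²) = 1/46225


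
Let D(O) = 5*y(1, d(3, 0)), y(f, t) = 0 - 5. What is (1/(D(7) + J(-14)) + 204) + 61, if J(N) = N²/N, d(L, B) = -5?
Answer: 10334/39 ≈ 264.97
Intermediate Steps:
y(f, t) = -5
D(O) = -25 (D(O) = 5*(-5) = -25)
J(N) = N
(1/(D(7) + J(-14)) + 204) + 61 = (1/(-25 - 14) + 204) + 61 = (1/(-39) + 204) + 61 = (-1/39 + 204) + 61 = 7955/39 + 61 = 10334/39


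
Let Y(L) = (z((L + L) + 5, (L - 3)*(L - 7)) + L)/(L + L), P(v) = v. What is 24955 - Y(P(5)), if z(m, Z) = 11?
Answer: 124767/5 ≈ 24953.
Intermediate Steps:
Y(L) = (11 + L)/(2*L) (Y(L) = (11 + L)/(L + L) = (11 + L)/((2*L)) = (11 + L)*(1/(2*L)) = (11 + L)/(2*L))
24955 - Y(P(5)) = 24955 - (11 + 5)/(2*5) = 24955 - 16/(2*5) = 24955 - 1*8/5 = 24955 - 8/5 = 124767/5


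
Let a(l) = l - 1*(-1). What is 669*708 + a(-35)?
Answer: 473618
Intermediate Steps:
a(l) = 1 + l (a(l) = l + 1 = 1 + l)
669*708 + a(-35) = 669*708 + (1 - 35) = 473652 - 34 = 473618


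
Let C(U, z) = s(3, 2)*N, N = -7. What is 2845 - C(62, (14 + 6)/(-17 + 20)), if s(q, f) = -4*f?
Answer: 2789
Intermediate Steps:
C(U, z) = 56 (C(U, z) = -4*2*(-7) = -8*(-7) = 56)
2845 - C(62, (14 + 6)/(-17 + 20)) = 2845 - 1*56 = 2845 - 56 = 2789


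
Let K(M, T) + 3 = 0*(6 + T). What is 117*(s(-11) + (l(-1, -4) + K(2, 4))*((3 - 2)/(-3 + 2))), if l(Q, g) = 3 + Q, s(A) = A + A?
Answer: -2457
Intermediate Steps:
s(A) = 2*A
K(M, T) = -3 (K(M, T) = -3 + 0*(6 + T) = -3 + 0 = -3)
117*(s(-11) + (l(-1, -4) + K(2, 4))*((3 - 2)/(-3 + 2))) = 117*(2*(-11) + ((3 - 1) - 3)*((3 - 2)/(-3 + 2))) = 117*(-22 + (2 - 3)*(1/(-1))) = 117*(-22 - (-1)) = 117*(-22 - 1*(-1)) = 117*(-22 + 1) = 117*(-21) = -2457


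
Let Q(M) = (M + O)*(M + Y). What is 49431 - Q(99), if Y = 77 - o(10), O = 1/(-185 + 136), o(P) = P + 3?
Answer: 1631569/49 ≈ 33297.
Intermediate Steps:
o(P) = 3 + P
O = -1/49 (O = 1/(-49) = -1/49 ≈ -0.020408)
Y = 64 (Y = 77 - (3 + 10) = 77 - 1*13 = 77 - 13 = 64)
Q(M) = (64 + M)*(-1/49 + M) (Q(M) = (M - 1/49)*(M + 64) = (-1/49 + M)*(64 + M) = (64 + M)*(-1/49 + M))
49431 - Q(99) = 49431 - (-64/49 + 99² + (3135/49)*99) = 49431 - (-64/49 + 9801 + 310365/49) = 49431 - 1*790550/49 = 49431 - 790550/49 = 1631569/49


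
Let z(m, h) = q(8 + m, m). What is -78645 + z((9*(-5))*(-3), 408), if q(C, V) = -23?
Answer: -78668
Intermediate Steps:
z(m, h) = -23
-78645 + z((9*(-5))*(-3), 408) = -78645 - 23 = -78668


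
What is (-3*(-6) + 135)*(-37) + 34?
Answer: -5627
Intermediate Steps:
(-3*(-6) + 135)*(-37) + 34 = (18 + 135)*(-37) + 34 = 153*(-37) + 34 = -5661 + 34 = -5627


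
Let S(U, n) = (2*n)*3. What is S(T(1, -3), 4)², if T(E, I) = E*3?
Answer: 576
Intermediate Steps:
T(E, I) = 3*E
S(U, n) = 6*n
S(T(1, -3), 4)² = (6*4)² = 24² = 576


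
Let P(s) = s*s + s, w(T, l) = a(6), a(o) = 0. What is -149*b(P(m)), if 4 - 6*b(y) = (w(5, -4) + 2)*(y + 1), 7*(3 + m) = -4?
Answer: 59749/147 ≈ 406.46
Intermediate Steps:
m = -25/7 (m = -3 + (1/7)*(-4) = -3 - 4/7 = -25/7 ≈ -3.5714)
w(T, l) = 0
P(s) = s + s**2 (P(s) = s**2 + s = s + s**2)
b(y) = 1/3 - y/3 (b(y) = 2/3 - (0 + 2)*(y + 1)/6 = 2/3 - (1 + y)/3 = 2/3 - (2 + 2*y)/6 = 2/3 + (-1/3 - y/3) = 1/3 - y/3)
-149*b(P(m)) = -149*(1/3 - (-25)*(1 - 25/7)/21) = -149*(1/3 - (-25)*(-18)/(21*7)) = -149*(1/3 - 1/3*450/49) = -149*(1/3 - 150/49) = -149*(-401/147) = 59749/147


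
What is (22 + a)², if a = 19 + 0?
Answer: 1681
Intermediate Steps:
a = 19
(22 + a)² = (22 + 19)² = 41² = 1681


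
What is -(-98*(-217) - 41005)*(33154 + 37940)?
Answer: 1403324466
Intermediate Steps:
-(-98*(-217) - 41005)*(33154 + 37940) = -(21266 - 41005)*71094 = -(-19739)*71094 = -1*(-1403324466) = 1403324466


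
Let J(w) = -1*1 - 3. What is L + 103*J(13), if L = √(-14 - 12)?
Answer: -412 + I*√26 ≈ -412.0 + 5.099*I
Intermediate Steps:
J(w) = -4 (J(w) = -1 - 3 = -4)
L = I*√26 (L = √(-26) = I*√26 ≈ 5.099*I)
L + 103*J(13) = I*√26 + 103*(-4) = I*√26 - 412 = -412 + I*√26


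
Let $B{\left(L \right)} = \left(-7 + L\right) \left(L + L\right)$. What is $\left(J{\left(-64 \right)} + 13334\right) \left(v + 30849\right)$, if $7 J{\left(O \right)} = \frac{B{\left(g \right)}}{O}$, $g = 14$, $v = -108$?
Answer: $\frac{6558192717}{16} \approx 4.0989 \cdot 10^{8}$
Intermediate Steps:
$B{\left(L \right)} = 2 L \left(-7 + L\right)$ ($B{\left(L \right)} = \left(-7 + L\right) 2 L = 2 L \left(-7 + L\right)$)
$J{\left(O \right)} = \frac{28}{O}$ ($J{\left(O \right)} = \frac{2 \cdot 14 \left(-7 + 14\right) \frac{1}{O}}{7} = \frac{2 \cdot 14 \cdot 7 \frac{1}{O}}{7} = \frac{196 \frac{1}{O}}{7} = \frac{28}{O}$)
$\left(J{\left(-64 \right)} + 13334\right) \left(v + 30849\right) = \left(\frac{28}{-64} + 13334\right) \left(-108 + 30849\right) = \left(28 \left(- \frac{1}{64}\right) + 13334\right) 30741 = \left(- \frac{7}{16} + 13334\right) 30741 = \frac{213337}{16} \cdot 30741 = \frac{6558192717}{16}$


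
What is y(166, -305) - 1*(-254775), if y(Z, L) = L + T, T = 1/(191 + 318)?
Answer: 129525231/509 ≈ 2.5447e+5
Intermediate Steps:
T = 1/509 ≈ 0.0019646
y(Z, L) = 1/509 + L (y(Z, L) = L + 1/509 = 1/509 + L)
y(166, -305) - 1*(-254775) = (1/509 - 305) - 1*(-254775) = -155244/509 + 254775 = 129525231/509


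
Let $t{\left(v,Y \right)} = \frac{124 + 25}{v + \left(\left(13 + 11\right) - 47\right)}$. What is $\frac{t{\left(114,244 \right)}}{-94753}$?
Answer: $- \frac{149}{8622523} \approx -1.728 \cdot 10^{-5}$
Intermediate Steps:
$t{\left(v,Y \right)} = \frac{149}{-23 + v}$ ($t{\left(v,Y \right)} = \frac{149}{v + \left(24 - 47\right)} = \frac{149}{v - 23} = \frac{149}{-23 + v}$)
$\frac{t{\left(114,244 \right)}}{-94753} = \frac{149 \frac{1}{-23 + 114}}{-94753} = \frac{149}{91} \left(- \frac{1}{94753}\right) = - \frac{149}{8622523}$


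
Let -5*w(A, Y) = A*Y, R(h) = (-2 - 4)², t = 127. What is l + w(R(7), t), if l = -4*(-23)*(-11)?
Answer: -9632/5 ≈ -1926.4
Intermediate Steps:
R(h) = 36 (R(h) = (-6)² = 36)
l = -1012 (l = 92*(-11) = -1012)
w(A, Y) = -A*Y/5
l + w(R(7), t) = -1012 - ⅕*36*127 = -1012 - 4572/5 = -9632/5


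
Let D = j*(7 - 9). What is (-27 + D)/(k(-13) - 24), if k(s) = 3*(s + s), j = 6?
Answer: 13/34 ≈ 0.38235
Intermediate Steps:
D = -12 (D = 6*(7 - 9) = 6*(-2) = -12)
k(s) = 6*s (k(s) = 3*(2*s) = 6*s)
(-27 + D)/(k(-13) - 24) = (-27 - 12)/(6*(-13) - 24) = -39/(-78 - 24) = -39/(-102) = -39*(-1/102) = 13/34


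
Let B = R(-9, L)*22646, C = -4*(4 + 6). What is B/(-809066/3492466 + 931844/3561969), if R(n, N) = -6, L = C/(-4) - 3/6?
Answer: -845152499088887652/186282738175 ≈ -4.5369e+6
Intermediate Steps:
C = -40 (C = -4*10 = -40)
L = 19/2 (L = -40/(-4) - 3/6 = -40*(-¼) - 3*⅙ = 10 - ½ = 19/2 ≈ 9.5000)
B = -135876 (B = -6*22646 = -135876)
B/(-809066/3492466 + 931844/3561969) = -135876/(-809066/3492466 + 931844/3561969) = -135876/(-809066*1/3492466 + 931844*(1/3561969)) = -135876/(-404533/1746233 + 931844/3561969) = -135876/186282738175/6220027812777 = -135876*6220027812777/186282738175 = -845152499088887652/186282738175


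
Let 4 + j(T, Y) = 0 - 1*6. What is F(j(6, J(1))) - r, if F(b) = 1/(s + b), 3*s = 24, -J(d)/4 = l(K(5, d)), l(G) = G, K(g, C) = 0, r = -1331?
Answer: 2661/2 ≈ 1330.5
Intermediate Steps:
J(d) = 0 (J(d) = -4*0 = 0)
s = 8 (s = (1/3)*24 = 8)
j(T, Y) = -10 (j(T, Y) = -4 + (0 - 1*6) = -4 + (0 - 6) = -4 - 6 = -10)
F(b) = 1/(8 + b)
F(j(6, J(1))) - r = 1/(8 - 10) - 1*(-1331) = 1/(-2) + 1331 = -1/2 + 1331 = 2661/2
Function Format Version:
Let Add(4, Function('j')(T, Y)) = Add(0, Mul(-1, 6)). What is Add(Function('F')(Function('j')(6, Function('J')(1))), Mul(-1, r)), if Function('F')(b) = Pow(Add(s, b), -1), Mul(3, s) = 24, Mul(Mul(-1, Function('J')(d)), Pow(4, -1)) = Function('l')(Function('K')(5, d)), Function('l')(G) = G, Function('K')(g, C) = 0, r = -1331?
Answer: Rational(2661, 2) ≈ 1330.5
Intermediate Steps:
Function('J')(d) = 0 (Function('J')(d) = Mul(-4, 0) = 0)
s = 8 (s = Mul(Rational(1, 3), 24) = 8)
Function('j')(T, Y) = -10 (Function('j')(T, Y) = Add(-4, Add(0, Mul(-1, 6))) = Add(-4, Add(0, -6)) = Add(-4, -6) = -10)
Function('F')(b) = Pow(Add(8, b), -1)
Add(Function('F')(Function('j')(6, Function('J')(1))), Mul(-1, r)) = Add(Pow(Add(8, -10), -1), Mul(-1, -1331)) = Add(Pow(-2, -1), 1331) = Add(Rational(-1, 2), 1331) = Rational(2661, 2)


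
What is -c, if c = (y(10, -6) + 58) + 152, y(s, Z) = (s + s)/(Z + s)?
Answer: -215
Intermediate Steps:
y(s, Z) = 2*s/(Z + s) (y(s, Z) = (2*s)/(Z + s) = 2*s/(Z + s))
c = 215 (c = (2*10/(-6 + 10) + 58) + 152 = (2*10/4 + 58) + 152 = (2*10*(1/4) + 58) + 152 = (5 + 58) + 152 = 63 + 152 = 215)
-c = -1*215 = -215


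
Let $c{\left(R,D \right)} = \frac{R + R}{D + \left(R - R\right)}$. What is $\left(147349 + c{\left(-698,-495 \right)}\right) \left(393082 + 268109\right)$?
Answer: $\frac{16075570062947}{165} \approx 9.7428 \cdot 10^{10}$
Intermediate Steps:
$c{\left(R,D \right)} = \frac{2 R}{D}$ ($c{\left(R,D \right)} = \frac{2 R}{D + 0} = \frac{2 R}{D}$)
$\left(147349 + c{\left(-698,-495 \right)}\right) \left(393082 + 268109\right) = \left(147349 + 2 \left(-698\right) \frac{1}{-495}\right) \left(393082 + 268109\right) = \left(147349 + 2 \left(-698\right) \left(- \frac{1}{495}\right)\right) 661191 = \left(147349 + \frac{1396}{495}\right) 661191 = \frac{72939151}{495} \cdot 661191 = \frac{16075570062947}{165}$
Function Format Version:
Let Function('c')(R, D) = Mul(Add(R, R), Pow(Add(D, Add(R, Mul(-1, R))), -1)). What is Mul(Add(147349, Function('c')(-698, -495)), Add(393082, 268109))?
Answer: Rational(16075570062947, 165) ≈ 9.7428e+10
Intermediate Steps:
Function('c')(R, D) = Mul(2, R, Pow(D, -1)) (Function('c')(R, D) = Mul(Mul(2, R), Pow(Add(D, 0), -1)) = Mul(Mul(2, R), Pow(D, -1)) = Mul(2, R, Pow(D, -1)))
Mul(Add(147349, Function('c')(-698, -495)), Add(393082, 268109)) = Mul(Add(147349, Mul(2, -698, Pow(-495, -1))), Add(393082, 268109)) = Mul(Add(147349, Mul(2, -698, Rational(-1, 495))), 661191) = Mul(Add(147349, Rational(1396, 495)), 661191) = Mul(Rational(72939151, 495), 661191) = Rational(16075570062947, 165)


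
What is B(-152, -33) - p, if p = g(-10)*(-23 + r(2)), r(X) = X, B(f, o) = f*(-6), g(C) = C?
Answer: 702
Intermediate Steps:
B(f, o) = -6*f
p = 210 (p = -10*(-23 + 2) = -10*(-21) = 210)
B(-152, -33) - p = -6*(-152) - 1*210 = 912 - 210 = 702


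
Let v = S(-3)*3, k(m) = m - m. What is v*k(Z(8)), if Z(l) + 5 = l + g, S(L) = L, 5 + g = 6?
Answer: 0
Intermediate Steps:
g = 1 (g = -5 + 6 = 1)
Z(l) = -4 + l (Z(l) = -5 + (l + 1) = -5 + (1 + l) = -4 + l)
k(m) = 0
v = -9 (v = -3*3 = -9)
v*k(Z(8)) = -9*0 = 0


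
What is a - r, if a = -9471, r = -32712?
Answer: 23241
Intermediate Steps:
a - r = -9471 - 1*(-32712) = -9471 + 32712 = 23241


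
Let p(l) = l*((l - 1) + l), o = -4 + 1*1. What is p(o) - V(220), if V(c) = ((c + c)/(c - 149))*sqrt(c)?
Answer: 21 - 880*sqrt(55)/71 ≈ -70.919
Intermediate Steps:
o = -3 (o = -4 + 1 = -3)
p(l) = l*(-1 + 2*l) (p(l) = l*((-1 + l) + l) = l*(-1 + 2*l))
V(c) = 2*c**(3/2)/(-149 + c) (V(c) = ((2*c)/(-149 + c))*sqrt(c) = (2*c/(-149 + c))*sqrt(c) = 2*c**(3/2)/(-149 + c))
p(o) - V(220) = -3*(-1 + 2*(-3)) - 2*220**(3/2)/(-149 + 220) = -3*(-1 - 6) - 2*440*sqrt(55)/71 = -3*(-7) - 2*440*sqrt(55)/71 = 21 - 880*sqrt(55)/71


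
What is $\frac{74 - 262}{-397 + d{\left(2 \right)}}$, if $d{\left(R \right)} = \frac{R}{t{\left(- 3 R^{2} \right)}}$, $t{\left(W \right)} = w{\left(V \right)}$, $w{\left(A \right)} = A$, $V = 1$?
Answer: $\frac{188}{395} \approx 0.47595$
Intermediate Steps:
$t{\left(W \right)} = 1$
$d{\left(R \right)} = R$ ($d{\left(R \right)} = \frac{R}{1} = R 1 = R$)
$\frac{74 - 262}{-397 + d{\left(2 \right)}} = \frac{74 - 262}{-397 + 2} = - \frac{188}{-395} = \left(-188\right) \left(- \frac{1}{395}\right) = \frac{188}{395}$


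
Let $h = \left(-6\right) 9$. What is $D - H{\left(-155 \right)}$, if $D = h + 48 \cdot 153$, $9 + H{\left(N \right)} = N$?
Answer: $7454$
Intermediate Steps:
$H{\left(N \right)} = -9 + N$
$h = -54$
$D = 7290$ ($D = -54 + 48 \cdot 153 = -54 + 7344 = 7290$)
$D - H{\left(-155 \right)} = 7290 - \left(-9 - 155\right) = 7290 - -164 = 7290 + 164 = 7454$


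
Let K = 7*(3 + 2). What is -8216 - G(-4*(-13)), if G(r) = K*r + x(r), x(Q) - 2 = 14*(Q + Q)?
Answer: -11494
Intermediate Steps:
K = 35 (K = 7*5 = 35)
x(Q) = 2 + 28*Q (x(Q) = 2 + 14*(Q + Q) = 2 + 14*(2*Q) = 2 + 28*Q)
G(r) = 2 + 63*r (G(r) = 35*r + (2 + 28*r) = 2 + 63*r)
-8216 - G(-4*(-13)) = -8216 - (2 + 63*(-4*(-13))) = -8216 - (2 + 63*52) = -8216 - (2 + 3276) = -8216 - 1*3278 = -8216 - 3278 = -11494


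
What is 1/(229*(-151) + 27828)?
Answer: -1/6751 ≈ -0.00014813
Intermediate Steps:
1/(229*(-151) + 27828) = 1/(-34579 + 27828) = 1/(-6751) = -1/6751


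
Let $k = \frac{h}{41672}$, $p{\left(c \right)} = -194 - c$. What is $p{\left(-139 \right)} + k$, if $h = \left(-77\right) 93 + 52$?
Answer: $- \frac{2299069}{41672} \approx -55.171$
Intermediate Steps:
$h = -7109$ ($h = -7161 + 52 = -7109$)
$k = - \frac{7109}{41672} \approx -0.17059$
$p{\left(-139 \right)} + k = \left(-194 - -139\right) - \frac{7109}{41672} = \left(-194 + 139\right) - \frac{7109}{41672} = -55 - \frac{7109}{41672} = - \frac{2299069}{41672}$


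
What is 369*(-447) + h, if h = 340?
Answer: -164603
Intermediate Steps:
369*(-447) + h = 369*(-447) + 340 = -164943 + 340 = -164603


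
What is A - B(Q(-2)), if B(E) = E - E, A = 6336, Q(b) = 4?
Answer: 6336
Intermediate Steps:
B(E) = 0
A - B(Q(-2)) = 6336 - 1*0 = 6336 + 0 = 6336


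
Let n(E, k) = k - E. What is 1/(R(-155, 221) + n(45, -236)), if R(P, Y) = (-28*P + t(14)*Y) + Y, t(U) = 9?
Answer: 1/6269 ≈ 0.00015952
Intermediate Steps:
R(P, Y) = -28*P + 10*Y (R(P, Y) = (-28*P + 9*Y) + Y = -28*P + 10*Y)
1/(R(-155, 221) + n(45, -236)) = 1/((-28*(-155) + 10*221) + (-236 - 1*45)) = 1/((4340 + 2210) + (-236 - 45)) = 1/(6550 - 281) = 1/6269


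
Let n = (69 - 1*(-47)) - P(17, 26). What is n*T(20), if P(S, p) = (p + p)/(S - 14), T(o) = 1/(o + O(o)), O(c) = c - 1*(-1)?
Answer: 296/123 ≈ 2.4065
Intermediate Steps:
O(c) = 1 + c (O(c) = c + 1 = 1 + c)
T(o) = 1/(1 + 2*o) (T(o) = 1/(o + (1 + o)) = 1/(1 + 2*o))
P(S, p) = 2*p/(-14 + S) (P(S, p) = (2*p)/(-14 + S) = 2*p/(-14 + S))
n = 296/3 (n = (69 - 1*(-47)) - 2*26/(-14 + 17) = (69 + 47) - 2*26/3 = 116 - 2*26/3 = 116 - 1*52/3 = 116 - 52/3 = 296/3 ≈ 98.667)
n*T(20) = 296/(3*(1 + 2*20)) = 296/(3*(1 + 40)) = (296/3)/41 = (296/3)*(1/41) = 296/123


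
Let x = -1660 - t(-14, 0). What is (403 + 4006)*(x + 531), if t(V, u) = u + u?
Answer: -4977761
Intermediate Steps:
t(V, u) = 2*u
x = -1660 (x = -1660 - 2*0 = -1660 - 1*0 = -1660 + 0 = -1660)
(403 + 4006)*(x + 531) = (403 + 4006)*(-1660 + 531) = 4409*(-1129) = -4977761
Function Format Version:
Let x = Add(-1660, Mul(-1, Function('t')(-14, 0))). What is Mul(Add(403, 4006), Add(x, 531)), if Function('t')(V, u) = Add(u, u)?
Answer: -4977761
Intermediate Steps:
Function('t')(V, u) = Mul(2, u)
x = -1660 (x = Add(-1660, Mul(-1, Mul(2, 0))) = Add(-1660, Mul(-1, 0)) = Add(-1660, 0) = -1660)
Mul(Add(403, 4006), Add(x, 531)) = Mul(Add(403, 4006), Add(-1660, 531)) = Mul(4409, -1129) = -4977761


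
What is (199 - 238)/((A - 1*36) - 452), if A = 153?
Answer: 39/335 ≈ 0.11642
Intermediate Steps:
(199 - 238)/((A - 1*36) - 452) = (199 - 238)/((153 - 1*36) - 452) = -39/((153 - 36) - 452) = -39/(117 - 452) = -39/(-335) = -39*(-1/335) = 39/335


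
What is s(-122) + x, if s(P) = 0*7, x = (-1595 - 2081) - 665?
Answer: -4341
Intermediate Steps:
x = -4341 (x = -3676 - 665 = -4341)
s(P) = 0
s(-122) + x = 0 - 4341 = -4341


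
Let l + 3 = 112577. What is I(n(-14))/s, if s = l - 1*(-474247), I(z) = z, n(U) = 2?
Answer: 2/586821 ≈ 3.4082e-6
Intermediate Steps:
l = 112574 (l = -3 + 112577 = 112574)
s = 586821 (s = 112574 - 1*(-474247) = 112574 + 474247 = 586821)
I(n(-14))/s = 2/586821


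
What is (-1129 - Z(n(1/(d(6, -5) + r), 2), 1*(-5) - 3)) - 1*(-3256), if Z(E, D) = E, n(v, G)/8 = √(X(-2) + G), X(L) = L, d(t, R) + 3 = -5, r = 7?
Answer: 2127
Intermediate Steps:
d(t, R) = -8 (d(t, R) = -3 - 5 = -8)
n(v, G) = 8*√(-2 + G)
(-1129 - Z(n(1/(d(6, -5) + r), 2), 1*(-5) - 3)) - 1*(-3256) = (-1129 - 8*√(-2 + 2)) - 1*(-3256) = (-1129 - 8*√0) + 3256 = (-1129 - 8*0) + 3256 = (-1129 - 1*0) + 3256 = (-1129 + 0) + 3256 = -1129 + 3256 = 2127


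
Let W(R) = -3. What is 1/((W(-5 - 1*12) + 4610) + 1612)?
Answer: 1/6219 ≈ 0.00016080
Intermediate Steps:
1/((W(-5 - 1*12) + 4610) + 1612) = 1/((-3 + 4610) + 1612) = 1/(4607 + 1612) = 1/6219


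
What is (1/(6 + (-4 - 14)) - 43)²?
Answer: 267289/144 ≈ 1856.2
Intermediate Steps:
(1/(6 + (-4 - 14)) - 43)² = (1/(6 - 18) - 43)² = (1/(-12) - 43)² = (-1/12 - 43)² = (-517/12)² = 267289/144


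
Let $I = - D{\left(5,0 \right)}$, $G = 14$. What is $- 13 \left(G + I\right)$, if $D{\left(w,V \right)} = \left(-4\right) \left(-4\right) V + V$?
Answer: $-182$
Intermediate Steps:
$D{\left(w,V \right)} = 17 V$ ($D{\left(w,V \right)} = 16 V + V = 17 V$)
$I = 0$ ($I = - 17 \cdot 0 = \left(-1\right) 0 = 0$)
$- 13 \left(G + I\right) = - 13 \left(14 + 0\right) = \left(-13\right) 14 = -182$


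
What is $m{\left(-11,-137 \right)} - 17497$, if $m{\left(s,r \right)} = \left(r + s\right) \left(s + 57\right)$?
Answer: $-24305$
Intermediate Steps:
$m{\left(s,r \right)} = \left(57 + s\right) \left(r + s\right)$ ($m{\left(s,r \right)} = \left(r + s\right) \left(57 + s\right) = \left(57 + s\right) \left(r + s\right)$)
$m{\left(-11,-137 \right)} - 17497 = \left(\left(-11\right)^{2} + 57 \left(-137\right) + 57 \left(-11\right) - -1507\right) - 17497 = \left(121 - 7809 - 627 + 1507\right) - 17497 = -6808 - 17497 = -24305$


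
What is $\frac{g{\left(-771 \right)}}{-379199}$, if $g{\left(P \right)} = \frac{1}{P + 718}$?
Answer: $\frac{1}{20097547} \approx 4.9757 \cdot 10^{-8}$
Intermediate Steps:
$g{\left(P \right)} = \frac{1}{718 + P}$
$\frac{g{\left(-771 \right)}}{-379199} = \frac{1}{\left(718 - 771\right) \left(-379199\right)} = \frac{1}{-53} \left(- \frac{1}{379199}\right) = \left(- \frac{1}{53}\right) \left(- \frac{1}{379199}\right) = \frac{1}{20097547}$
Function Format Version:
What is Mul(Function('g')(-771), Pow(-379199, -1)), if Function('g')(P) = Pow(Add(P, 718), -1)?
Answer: Rational(1, 20097547) ≈ 4.9757e-8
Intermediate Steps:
Function('g')(P) = Pow(Add(718, P), -1)
Mul(Function('g')(-771), Pow(-379199, -1)) = Mul(Pow(Add(718, -771), -1), Pow(-379199, -1)) = Mul(Pow(-53, -1), Rational(-1, 379199)) = Mul(Rational(-1, 53), Rational(-1, 379199)) = Rational(1, 20097547)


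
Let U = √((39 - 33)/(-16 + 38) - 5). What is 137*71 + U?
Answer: 9727 + 2*I*√143/11 ≈ 9727.0 + 2.1742*I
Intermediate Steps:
U = 2*I*√143/11 (U = √(6/22 - 5) = √(6*(1/22) - 5) = √(3/11 - 5) = √(-52/11) = 2*I*√143/11 ≈ 2.1742*I)
137*71 + U = 137*71 + 2*I*√143/11 = 9727 + 2*I*√143/11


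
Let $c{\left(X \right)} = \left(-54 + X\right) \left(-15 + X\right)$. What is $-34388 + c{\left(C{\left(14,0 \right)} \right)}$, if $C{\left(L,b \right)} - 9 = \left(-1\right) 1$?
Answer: $-34066$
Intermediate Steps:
$C{\left(L,b \right)} = 8$ ($C{\left(L,b \right)} = 9 - 1 = 8$)
$-34388 + c{\left(C{\left(14,0 \right)} \right)} = -34388 + \left(810 + 8^{2} - 552\right) = -34388 + \left(810 + 64 - 552\right) = -34388 + 322 = -34066$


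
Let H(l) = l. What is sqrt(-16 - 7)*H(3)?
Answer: 3*I*sqrt(23) ≈ 14.387*I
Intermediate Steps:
sqrt(-16 - 7)*H(3) = sqrt(-16 - 7)*3 = sqrt(-23)*3 = (I*sqrt(23))*3 = 3*I*sqrt(23)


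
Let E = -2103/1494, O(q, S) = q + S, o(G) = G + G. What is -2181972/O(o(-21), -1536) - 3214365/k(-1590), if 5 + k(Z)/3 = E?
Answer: 141493192612/839233 ≈ 1.6860e+5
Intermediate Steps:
o(G) = 2*G
O(q, S) = S + q
E = -701/498 (E = -2103*1/1494 = -701/498 ≈ -1.4076)
k(Z) = -3191/166 (k(Z) = -15 + 3*(-701/498) = -15 - 701/166 = -3191/166)
-2181972/O(o(-21), -1536) - 3214365/k(-1590) = -2181972/(-1536 + 2*(-21)) - 3214365/(-3191/166) = -2181972/(-1536 - 42) - 3214365*(-166/3191) = -2181972/(-1578) + 533584590/3191 = -2181972*(-1/1578) + 533584590/3191 = 363662/263 + 533584590/3191 = 141493192612/839233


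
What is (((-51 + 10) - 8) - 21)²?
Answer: 4900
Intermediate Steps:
(((-51 + 10) - 8) - 21)² = ((-41 - 8) - 21)² = (-49 - 21)² = (-70)² = 4900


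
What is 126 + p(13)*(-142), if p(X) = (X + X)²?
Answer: -95866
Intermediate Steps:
p(X) = 4*X² (p(X) = (2*X)² = 4*X²)
126 + p(13)*(-142) = 126 + (4*13²)*(-142) = 126 + (4*169)*(-142) = 126 + 676*(-142) = 126 - 95992 = -95866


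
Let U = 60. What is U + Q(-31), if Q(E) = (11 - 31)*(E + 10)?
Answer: 480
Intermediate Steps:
Q(E) = -200 - 20*E (Q(E) = -20*(10 + E) = -200 - 20*E)
U + Q(-31) = 60 + (-200 - 20*(-31)) = 60 + (-200 + 620) = 60 + 420 = 480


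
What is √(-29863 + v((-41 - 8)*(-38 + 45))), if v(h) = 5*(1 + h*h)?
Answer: 3*√62043 ≈ 747.25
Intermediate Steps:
v(h) = 5 + 5*h² (v(h) = 5*(1 + h²) = 5 + 5*h²)
√(-29863 + v((-41 - 8)*(-38 + 45))) = √(-29863 + (5 + 5*((-41 - 8)*(-38 + 45))²)) = √(-29863 + (5 + 5*(-49*7)²)) = √(-29863 + (5 + 5*(-343)²)) = √(-29863 + (5 + 5*117649)) = √(-29863 + (5 + 588245)) = √(-29863 + 588250) = √558387 = 3*√62043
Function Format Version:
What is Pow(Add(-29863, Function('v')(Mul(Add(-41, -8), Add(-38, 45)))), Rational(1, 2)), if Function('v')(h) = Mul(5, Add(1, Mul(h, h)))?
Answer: Mul(3, Pow(62043, Rational(1, 2))) ≈ 747.25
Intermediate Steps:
Function('v')(h) = Add(5, Mul(5, Pow(h, 2))) (Function('v')(h) = Mul(5, Add(1, Pow(h, 2))) = Add(5, Mul(5, Pow(h, 2))))
Pow(Add(-29863, Function('v')(Mul(Add(-41, -8), Add(-38, 45)))), Rational(1, 2)) = Pow(Add(-29863, Add(5, Mul(5, Pow(Mul(Add(-41, -8), Add(-38, 45)), 2)))), Rational(1, 2)) = Pow(Add(-29863, Add(5, Mul(5, Pow(Mul(-49, 7), 2)))), Rational(1, 2)) = Pow(Add(-29863, Add(5, Mul(5, Pow(-343, 2)))), Rational(1, 2)) = Pow(Add(-29863, Add(5, Mul(5, 117649))), Rational(1, 2)) = Pow(Add(-29863, Add(5, 588245)), Rational(1, 2)) = Pow(Add(-29863, 588250), Rational(1, 2)) = Pow(558387, Rational(1, 2)) = Mul(3, Pow(62043, Rational(1, 2)))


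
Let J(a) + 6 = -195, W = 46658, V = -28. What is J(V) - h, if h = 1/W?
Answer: -9378259/46658 ≈ -201.00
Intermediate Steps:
J(a) = -201 (J(a) = -6 - 195 = -201)
h = 1/46658 ≈ 2.1433e-5
J(V) - h = -201 - 1*1/46658 = -201 - 1/46658 = -9378259/46658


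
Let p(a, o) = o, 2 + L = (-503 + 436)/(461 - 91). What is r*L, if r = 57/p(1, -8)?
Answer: 45999/2960 ≈ 15.540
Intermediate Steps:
L = -807/370 (L = -2 + (-503 + 436)/(461 - 91) = -2 - 67/370 = -807/370 ≈ -2.1811)
r = -57/8 (r = 57/(-8) = 57*(-1/8) = -57/8 ≈ -7.1250)
r*L = -57/8*(-807/370) = 45999/2960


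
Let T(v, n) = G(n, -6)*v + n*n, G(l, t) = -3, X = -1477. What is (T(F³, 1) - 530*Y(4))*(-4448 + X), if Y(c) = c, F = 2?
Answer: 12697275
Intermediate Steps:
T(v, n) = n² - 3*v (T(v, n) = -3*v + n*n = -3*v + n² = n² - 3*v)
(T(F³, 1) - 530*Y(4))*(-4448 + X) = ((1² - 3*2³) - 530*4)*(-4448 - 1477) = ((1 - 3*8) - 2120)*(-5925) = ((1 - 24) - 2120)*(-5925) = (-23 - 2120)*(-5925) = -2143*(-5925) = 12697275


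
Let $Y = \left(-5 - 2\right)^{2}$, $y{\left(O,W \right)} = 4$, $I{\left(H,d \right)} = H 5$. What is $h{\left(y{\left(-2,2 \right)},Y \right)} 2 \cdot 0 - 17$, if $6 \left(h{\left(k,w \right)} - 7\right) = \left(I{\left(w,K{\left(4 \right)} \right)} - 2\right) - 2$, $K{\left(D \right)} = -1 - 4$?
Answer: $-17$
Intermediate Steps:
$K{\left(D \right)} = -5$ ($K{\left(D \right)} = -1 - 4 = -5$)
$I{\left(H,d \right)} = 5 H$
$Y = 49$ ($Y = \left(-7\right)^{2} = 49$)
$h{\left(k,w \right)} = \frac{19}{3} + \frac{5 w}{6}$ ($h{\left(k,w \right)} = 7 + \frac{\left(5 w - 2\right) - 2}{6} = 7 + \frac{\left(-2 + 5 w\right) - 2}{6} = 7 + \frac{-4 + 5 w}{6} = 7 + \left(- \frac{2}{3} + \frac{5 w}{6}\right) = \frac{19}{3} + \frac{5 w}{6}$)
$h{\left(y{\left(-2,2 \right)},Y \right)} 2 \cdot 0 - 17 = \left(\frac{19}{3} + \frac{5}{6} \cdot 49\right) 2 \cdot 0 - 17 = \left(\frac{19}{3} + \frac{245}{6}\right) 0 - 17 = \frac{283}{6} \cdot 0 - 17 = 0 - 17 = -17$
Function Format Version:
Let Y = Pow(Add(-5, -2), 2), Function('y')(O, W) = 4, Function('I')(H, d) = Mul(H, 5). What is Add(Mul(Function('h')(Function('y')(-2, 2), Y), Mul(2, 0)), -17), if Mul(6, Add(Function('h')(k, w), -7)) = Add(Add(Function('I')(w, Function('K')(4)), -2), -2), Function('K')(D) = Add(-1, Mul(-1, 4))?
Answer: -17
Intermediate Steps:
Function('K')(D) = -5 (Function('K')(D) = Add(-1, -4) = -5)
Function('I')(H, d) = Mul(5, H)
Y = 49 (Y = Pow(-7, 2) = 49)
Function('h')(k, w) = Add(Rational(19, 3), Mul(Rational(5, 6), w)) (Function('h')(k, w) = Add(7, Mul(Rational(1, 6), Add(Add(Mul(5, w), -2), -2))) = Add(7, Mul(Rational(1, 6), Add(Add(-2, Mul(5, w)), -2))) = Add(7, Mul(Rational(1, 6), Add(-4, Mul(5, w)))) = Add(7, Add(Rational(-2, 3), Mul(Rational(5, 6), w))) = Add(Rational(19, 3), Mul(Rational(5, 6), w)))
Add(Mul(Function('h')(Function('y')(-2, 2), Y), Mul(2, 0)), -17) = Add(Mul(Add(Rational(19, 3), Mul(Rational(5, 6), 49)), Mul(2, 0)), -17) = Add(Mul(Add(Rational(19, 3), Rational(245, 6)), 0), -17) = Add(Mul(Rational(283, 6), 0), -17) = Add(0, -17) = -17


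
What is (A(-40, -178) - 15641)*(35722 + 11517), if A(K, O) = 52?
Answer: -736408771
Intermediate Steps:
(A(-40, -178) - 15641)*(35722 + 11517) = (52 - 15641)*(35722 + 11517) = -15589*47239 = -736408771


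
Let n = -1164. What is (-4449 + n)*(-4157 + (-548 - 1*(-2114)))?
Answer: 14543283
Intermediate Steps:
(-4449 + n)*(-4157 + (-548 - 1*(-2114))) = (-4449 - 1164)*(-4157 + (-548 - 1*(-2114))) = -5613*(-4157 + (-548 + 2114)) = -5613*(-4157 + 1566) = -5613*(-2591) = 14543283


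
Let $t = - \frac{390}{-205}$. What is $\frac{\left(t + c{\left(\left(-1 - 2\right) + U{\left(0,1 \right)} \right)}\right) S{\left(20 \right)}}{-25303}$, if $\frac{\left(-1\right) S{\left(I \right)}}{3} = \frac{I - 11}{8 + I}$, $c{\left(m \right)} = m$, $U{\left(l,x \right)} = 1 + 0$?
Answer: $- \frac{27}{7261961} \approx -3.718 \cdot 10^{-6}$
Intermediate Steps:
$t = \frac{78}{41}$ ($t = \left(-390\right) \left(- \frac{1}{205}\right) = \frac{78}{41} \approx 1.9024$)
$U{\left(l,x \right)} = 1$
$S{\left(I \right)} = - \frac{3 \left(-11 + I\right)}{8 + I}$ ($S{\left(I \right)} = - 3 \frac{I - 11}{8 + I} = - 3 \frac{-11 + I}{8 + I} = - \frac{3 \left(-11 + I\right)}{8 + I}$)
$\frac{\left(t + c{\left(\left(-1 - 2\right) + U{\left(0,1 \right)} \right)}\right) S{\left(20 \right)}}{-25303} = \frac{\left(\frac{78}{41} + \left(\left(-1 - 2\right) + 1\right)\right) \frac{3 \left(11 - 20\right)}{8 + 20}}{-25303} = \left(\frac{78}{41} + \left(-3 + 1\right)\right) \frac{3 \left(11 - 20\right)}{28} \left(- \frac{1}{25303}\right) = \left(\frac{78}{41} - 2\right) 3 \cdot \frac{1}{28} \left(-9\right) \left(- \frac{1}{25303}\right) = \left(- \frac{4}{41}\right) \left(- \frac{27}{28}\right) \left(- \frac{1}{25303}\right) = \frac{27}{287} \left(- \frac{1}{25303}\right) = - \frac{27}{7261961}$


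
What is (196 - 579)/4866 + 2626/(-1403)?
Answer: -13315465/6826998 ≈ -1.9504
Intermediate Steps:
(196 - 579)/4866 + 2626/(-1403) = -383*1/4866 + 2626*(-1/1403) = -383/4866 - 2626/1403 = -13315465/6826998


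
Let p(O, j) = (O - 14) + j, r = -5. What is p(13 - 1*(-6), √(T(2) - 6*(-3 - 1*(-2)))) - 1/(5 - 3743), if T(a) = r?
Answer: 22429/3738 ≈ 6.0003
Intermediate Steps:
T(a) = -5
p(O, j) = -14 + O + j (p(O, j) = (-14 + O) + j = -14 + O + j)
p(13 - 1*(-6), √(T(2) - 6*(-3 - 1*(-2)))) - 1/(5 - 3743) = (-14 + (13 - 1*(-6)) + √(-5 - 6*(-3 - 1*(-2)))) - 1/(5 - 3743) = (-14 + (13 + 6) + √(-5 - 6*(-3 + 2))) - 1/(-3738) = (-14 + 19 + √(-5 - 6*(-1))) - 1*(-1/3738) = (-14 + 19 + √(-5 + 6)) + 1/3738 = (-14 + 19 + √1) + 1/3738 = (-14 + 19 + 1) + 1/3738 = 6 + 1/3738 = 22429/3738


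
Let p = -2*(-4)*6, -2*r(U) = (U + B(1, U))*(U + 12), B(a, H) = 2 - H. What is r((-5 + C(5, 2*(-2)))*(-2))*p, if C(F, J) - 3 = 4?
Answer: -384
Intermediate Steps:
C(F, J) = 7 (C(F, J) = 3 + 4 = 7)
r(U) = -12 - U (r(U) = -(U + (2 - U))*(U + 12)/2 = -(12 + U) = -(24 + 2*U)/2 = -12 - U)
p = 48 (p = 8*6 = 48)
r((-5 + C(5, 2*(-2)))*(-2))*p = (-12 - (-5 + 7)*(-2))*48 = (-12 - 2*(-2))*48 = (-12 - 1*(-4))*48 = (-12 + 4)*48 = -8*48 = -384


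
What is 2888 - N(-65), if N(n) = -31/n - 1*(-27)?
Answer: 185934/65 ≈ 2860.5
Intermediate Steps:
N(n) = 27 - 31/n (N(n) = -31/n + 27 = 27 - 31/n)
2888 - N(-65) = 2888 - (27 - 31/(-65)) = 2888 - (27 - 31*(-1/65)) = 2888 - (27 + 31/65) = 2888 - 1*1786/65 = 2888 - 1786/65 = 185934/65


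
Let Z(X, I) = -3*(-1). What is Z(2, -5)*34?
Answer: 102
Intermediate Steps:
Z(X, I) = 3
Z(2, -5)*34 = 3*34 = 102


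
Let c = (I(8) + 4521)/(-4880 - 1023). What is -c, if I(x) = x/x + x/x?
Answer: 4523/5903 ≈ 0.76622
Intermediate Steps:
I(x) = 2 (I(x) = 1 + 1 = 2)
c = -4523/5903 (c = (2 + 4521)/(-4880 - 1023) = 4523/(-5903) = 4523*(-1/5903) = -4523/5903 ≈ -0.76622)
-c = -1*(-4523/5903) = 4523/5903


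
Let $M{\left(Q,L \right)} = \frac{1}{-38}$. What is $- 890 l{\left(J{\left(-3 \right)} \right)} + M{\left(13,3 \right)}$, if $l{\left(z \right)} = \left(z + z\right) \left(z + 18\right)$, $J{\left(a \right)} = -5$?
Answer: $\frac{4396599}{38} \approx 1.157 \cdot 10^{5}$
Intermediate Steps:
$M{\left(Q,L \right)} = - \frac{1}{38}$
$l{\left(z \right)} = 2 z \left(18 + z\right)$
$- 890 l{\left(J{\left(-3 \right)} \right)} + M{\left(13,3 \right)} = - 890 \cdot 2 \left(-5\right) \left(18 - 5\right) - \frac{1}{38} = - 890 \cdot 2 \left(-5\right) 13 - \frac{1}{38} = \left(-890\right) \left(-130\right) - \frac{1}{38} = 115700 - \frac{1}{38} = \frac{4396599}{38}$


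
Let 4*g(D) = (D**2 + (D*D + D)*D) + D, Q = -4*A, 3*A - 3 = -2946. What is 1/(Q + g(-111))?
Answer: -1/331851 ≈ -3.0134e-6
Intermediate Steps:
A = -981 (A = 1 + (1/3)*(-2946) = 1 - 982 = -981)
Q = 3924 (Q = -4*(-981) = 3924)
g(D) = D/4 + D**2/4 + D*(D + D**2)/4 (g(D) = ((D**2 + (D*D + D)*D) + D)/4 = ((D**2 + (D**2 + D)*D) + D)/4 = ((D**2 + (D + D**2)*D) + D)/4 = ((D**2 + D*(D + D**2)) + D)/4 = (D + D**2 + D*(D + D**2))/4 = D/4 + D**2/4 + D*(D + D**2)/4)
1/(Q + g(-111)) = 1/(3924 + (1/4)*(-111)*(1 + (-111)**2 + 2*(-111))) = 1/(3924 + (1/4)*(-111)*(1 + 12321 - 222)) = 1/(3924 + (1/4)*(-111)*12100) = 1/(3924 - 335775) = 1/(-331851) = -1/331851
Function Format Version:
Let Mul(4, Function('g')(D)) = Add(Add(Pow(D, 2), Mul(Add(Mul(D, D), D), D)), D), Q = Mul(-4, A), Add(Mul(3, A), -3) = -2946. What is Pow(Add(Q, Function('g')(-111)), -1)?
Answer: Rational(-1, 331851) ≈ -3.0134e-6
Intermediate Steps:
A = -981 (A = Add(1, Mul(Rational(1, 3), -2946)) = Add(1, -982) = -981)
Q = 3924 (Q = Mul(-4, -981) = 3924)
Function('g')(D) = Add(Mul(Rational(1, 4), D), Mul(Rational(1, 4), Pow(D, 2)), Mul(Rational(1, 4), D, Add(D, Pow(D, 2)))) (Function('g')(D) = Mul(Rational(1, 4), Add(Add(Pow(D, 2), Mul(Add(Mul(D, D), D), D)), D)) = Mul(Rational(1, 4), Add(Add(Pow(D, 2), Mul(Add(Pow(D, 2), D), D)), D)) = Mul(Rational(1, 4), Add(Add(Pow(D, 2), Mul(Add(D, Pow(D, 2)), D)), D)) = Mul(Rational(1, 4), Add(Add(Pow(D, 2), Mul(D, Add(D, Pow(D, 2)))), D)) = Mul(Rational(1, 4), Add(D, Pow(D, 2), Mul(D, Add(D, Pow(D, 2))))) = Add(Mul(Rational(1, 4), D), Mul(Rational(1, 4), Pow(D, 2)), Mul(Rational(1, 4), D, Add(D, Pow(D, 2)))))
Pow(Add(Q, Function('g')(-111)), -1) = Pow(Add(3924, Mul(Rational(1, 4), -111, Add(1, Pow(-111, 2), Mul(2, -111)))), -1) = Pow(Add(3924, Mul(Rational(1, 4), -111, Add(1, 12321, -222))), -1) = Pow(Add(3924, Mul(Rational(1, 4), -111, 12100)), -1) = Pow(Add(3924, -335775), -1) = Pow(-331851, -1) = Rational(-1, 331851)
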